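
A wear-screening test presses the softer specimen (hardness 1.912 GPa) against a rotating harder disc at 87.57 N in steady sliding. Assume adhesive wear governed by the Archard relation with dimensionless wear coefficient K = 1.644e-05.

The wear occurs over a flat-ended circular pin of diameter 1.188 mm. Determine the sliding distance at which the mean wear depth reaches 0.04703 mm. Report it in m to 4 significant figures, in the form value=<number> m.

The algebra maintains exact precision, and intermediates are displayed rounded. Rounded once at the end to four significant digits.
Convert: Hardness H = 1.912 GPa = 1.912e+09 Pa.
Convert: Pin diameter d = 1.188 mm = 0.001188 m. Contact area A = π·d²/4 = π·(0.001188 m)²/4 = 1.108e-06 m².
Convert: Depth limit h_lim = 0.04703 mm = 4.703e-05 m.
In SI base units: W = 87.57 N, H = 1.912e+09 Pa, K = 1.644e-05.
Permissible volume V_lim = h_lim·A = 4.703e-05 · 1.108e-06 = 5.213e-11 m³.
Inverting, life L = V_lim·H/(K·W) = 5.213e-11 · 1.912e+09 / (1.644e-05 · 87.57) = 69.24 m.

value=69.24 m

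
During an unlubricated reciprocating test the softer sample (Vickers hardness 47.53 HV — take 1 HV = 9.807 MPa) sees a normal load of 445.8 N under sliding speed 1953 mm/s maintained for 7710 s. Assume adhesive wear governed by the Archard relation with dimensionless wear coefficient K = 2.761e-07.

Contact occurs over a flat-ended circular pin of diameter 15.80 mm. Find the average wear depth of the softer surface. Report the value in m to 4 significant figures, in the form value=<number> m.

Intermediates appear rounded; the algebra carries exact precision; rounded once at the end: four significant figures.
Convert: Sliding speed v = 1953 mm/s = 1.953 m/s. Total distance L = v·t = 1.953 m/s × 7710 s = 1.506e+04 m.
Convert: Hardness H = 47.53 HV × 9.807 MPa/HV = 466.1 MPa = 4.661e+08 Pa.
Convert: Pin diameter d = 15.80 mm = 0.01580 m. Contact area A = π·d²/4 = π·(0.01580 m)²/4 = 1.961e-04 m².
Restated in SI base units: W = 445.8 N, H = 4.661e+08 Pa, K = 2.761e-07.
Wear volume V = K·W·L/H = 2.761e-07 · 445.8 · 1.506e+04 / 4.661e+08 = 3.976e-09 m³.
Depth h = V/A = 3.976e-09 / 1.961e-04 = 2.028e-05 m.

value=2.028e-05 m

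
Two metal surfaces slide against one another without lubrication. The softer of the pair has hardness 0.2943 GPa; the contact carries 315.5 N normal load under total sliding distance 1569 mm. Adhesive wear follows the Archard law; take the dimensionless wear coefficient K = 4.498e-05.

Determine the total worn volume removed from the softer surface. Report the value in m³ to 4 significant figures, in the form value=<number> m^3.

Each operation carries full precision. Printed values are rounded, and a single final rounding: 4 significant figures.
Distance L = 1569 mm = 1.569 m.
Hardness H = 0.2943 GPa = 2.943e+08 Pa.
SI base units throughout: W = 315.5 N, H = 2.943e+08 Pa, K = 4.498e-05.
The Archard volume V = K·W·L/H = 4.498e-05 · 315.5 · 1.569 / 2.943e+08 = 7.566e-11 m³.

value=7.566e-11 m^3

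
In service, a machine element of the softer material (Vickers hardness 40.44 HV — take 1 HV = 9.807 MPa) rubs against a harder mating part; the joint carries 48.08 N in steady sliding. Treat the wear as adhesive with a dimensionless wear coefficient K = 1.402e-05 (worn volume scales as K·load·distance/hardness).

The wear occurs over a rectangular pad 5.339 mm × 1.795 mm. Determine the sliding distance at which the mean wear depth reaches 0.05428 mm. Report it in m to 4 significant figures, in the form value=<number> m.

value=306.1 m

The computation carries full float precision, and the intermediates are shown rounded, and rounded just once to four significant digits.
Convert: Hardness H = 40.44 HV × 9.807 MPa/HV = 396.6 MPa = 3.966e+08 Pa.
Convert: Pad sides 5.339 mm × 1.795 mm = 0.005339 m × 0.001795 m. Contact area A = 0.005339 m × 0.001795 m = 9.584e-06 m².
Convert: Depth limit h_lim = 0.05428 mm = 5.428e-05 m.
In SI base units, W = 48.08 N, H = 3.966e+08 Pa, K = 1.402e-05.
Limit volume V_lim = h_lim·A = 5.428e-05 · 9.584e-06 = 5.202e-10 m³.
Inverting, life L = V_lim·H/(K·W) = 5.202e-10 · 3.966e+08 / (1.402e-05 · 48.08) = 306.1 m.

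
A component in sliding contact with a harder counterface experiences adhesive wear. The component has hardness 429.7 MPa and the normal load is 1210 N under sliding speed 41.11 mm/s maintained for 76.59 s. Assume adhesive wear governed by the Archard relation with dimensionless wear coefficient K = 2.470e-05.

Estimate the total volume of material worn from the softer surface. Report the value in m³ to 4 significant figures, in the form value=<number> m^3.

value=2.190e-10 m^3

Intermediate values are printed rounded — the algebra keeps exact precision; one final rounding: four significant figures.
Sliding speed v = 41.11 mm/s = 0.04111 m/s. The distance L = v·t = 0.04111 m/s × 76.59 s = 3.149 m.
Hardness H = 429.7 MPa = 4.297e+08 Pa.
SI base units throughout: W = 1210 N, H = 4.297e+08 Pa, K = 2.470e-05.
Worn volume V = K·W·L/H = 2.470e-05 · 1210 · 3.149 / 4.297e+08 = 2.190e-10 m³.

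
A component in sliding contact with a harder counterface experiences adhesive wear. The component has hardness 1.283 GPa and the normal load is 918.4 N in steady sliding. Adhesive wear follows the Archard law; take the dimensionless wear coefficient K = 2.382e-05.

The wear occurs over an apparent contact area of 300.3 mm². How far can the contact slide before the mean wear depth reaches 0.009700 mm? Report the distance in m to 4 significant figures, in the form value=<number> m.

value=170.8 m

All working math maintains exact precision. Displayed values are rounded. Rounded just once: 4 significant figures.
Hardness H = 1.283 GPa = 1.283e+09 Pa.
Contact area A = 300.3 mm² = 3.003e-04 m².
Depth limit h_lim = 0.009700 mm = 9.700e-06 m.
Collected in SI base units: W = 918.4 N, H = 1.283e+09 Pa, K = 2.382e-05.
Limit volume V_lim = h_lim·A = 9.700e-06 · 3.003e-04 = 2.913e-09 m³.
Life L = V_lim·H/(K·W) = 2.913e-09 · 1.283e+09 / (2.382e-05 · 918.4) = 170.8 m.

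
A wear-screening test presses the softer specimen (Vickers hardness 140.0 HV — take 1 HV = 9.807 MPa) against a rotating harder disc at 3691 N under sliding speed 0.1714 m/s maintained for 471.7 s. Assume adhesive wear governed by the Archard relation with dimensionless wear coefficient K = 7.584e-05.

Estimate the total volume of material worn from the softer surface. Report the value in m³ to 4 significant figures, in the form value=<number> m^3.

All arithmetic keeps full precision. Intermediates are shown rounded; one last rounding: four significant figures.
Convert: Distance L = v·t = 0.1714 m/s × 471.7 s = 80.85 m.
Convert: Hardness H = 140.0 HV × 9.807 MPa/HV = 1373 MPa = 1.373e+09 Pa.
Collected in SI base units: W = 3691 N, H = 1.373e+09 Pa, K = 7.584e-05.
Archard relation: V = K·W·L/H = 7.584e-05 · 3691 · 80.85 / 1.373e+09 = 1.648e-08 m³.

value=1.648e-08 m^3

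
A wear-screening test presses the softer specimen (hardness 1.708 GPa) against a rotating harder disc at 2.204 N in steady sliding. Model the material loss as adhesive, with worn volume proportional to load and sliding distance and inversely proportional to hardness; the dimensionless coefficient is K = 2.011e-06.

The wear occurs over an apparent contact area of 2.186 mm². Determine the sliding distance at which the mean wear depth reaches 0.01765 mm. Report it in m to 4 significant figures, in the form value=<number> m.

Every step holds full precision. Displayed values are rounded. Rounded once at the end: 4 significant digits.
Hardness H = 1.708 GPa = 1.708e+09 Pa.
Contact area A = 2.186 mm² = 2.186e-06 m².
Depth limit h_lim = 0.01765 mm = 1.765e-05 m.
As SI base values: W = 2.204 N, H = 1.708e+09 Pa, K = 2.011e-06.
Wearable volume V_lim = h_lim·A = 1.765e-05 · 2.186e-06 = 3.858e-11 m³.
Thus life L = V_lim·H/(K·W) = 3.858e-11 · 1.708e+09 / (2.011e-06 · 2.204) = 1.487e+04 m.

value=1.487e+04 m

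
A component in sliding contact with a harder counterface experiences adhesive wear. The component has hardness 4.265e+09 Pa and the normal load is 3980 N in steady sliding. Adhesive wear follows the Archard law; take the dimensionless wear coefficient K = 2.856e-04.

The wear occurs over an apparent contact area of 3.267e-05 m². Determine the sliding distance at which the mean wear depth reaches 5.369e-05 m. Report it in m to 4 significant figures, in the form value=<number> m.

value=6.581 m

The algebra maintains exact precision, and the intermediates are printed rounded; a single final rounding: 4 significant figures.
As SI base values: W = 3980 N, H = 4.265e+09 Pa, K = 2.856e-04.
Allowed volume V_lim = h_lim·A = 5.369e-05 · 3.267e-05 = 1.754e-09 m³.
Sliding life L = V_lim·H/(K·W) = 1.754e-09 · 4.265e+09 / (2.856e-04 · 3980) = 6.581 m.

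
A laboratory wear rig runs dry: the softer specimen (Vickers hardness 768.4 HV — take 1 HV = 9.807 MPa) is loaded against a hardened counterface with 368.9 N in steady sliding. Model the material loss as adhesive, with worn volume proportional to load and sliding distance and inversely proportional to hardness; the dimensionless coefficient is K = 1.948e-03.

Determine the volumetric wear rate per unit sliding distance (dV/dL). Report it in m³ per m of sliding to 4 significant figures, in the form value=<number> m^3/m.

Intermediate values appear rounded — the computation maintains full precision; a single final rounding: four significant digits.
Convert: Hardness H = 768.4 HV × 9.807 MPa/HV = 7536 MPa = 7.536e+09 Pa.
Restated in SI base units: W = 368.9 N, H = 7.536e+09 Pa, K = 1.948e-03.
The wear rate dV/dL = K·W/H (no L dependence): 1.948e-03 · 368.9 / 7.536e+09 = 9.536e-11 m³/m.

value=9.536e-11 m^3/m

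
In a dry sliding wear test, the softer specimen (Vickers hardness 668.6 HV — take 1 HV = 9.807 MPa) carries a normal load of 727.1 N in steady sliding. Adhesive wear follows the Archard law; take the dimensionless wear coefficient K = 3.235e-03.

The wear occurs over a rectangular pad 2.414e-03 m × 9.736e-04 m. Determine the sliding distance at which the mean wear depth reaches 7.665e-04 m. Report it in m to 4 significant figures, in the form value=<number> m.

Displayed values are rounded; the algebra maintains exact precision. Rounded just once, at four significant figures.
Convert: Hardness H = 668.6 HV × 9.807 MPa/HV = 6557 MPa = 6.557e+09 Pa.
Convert: Contact area A = 2.414e-03 m × 9.736e-04 m = 2.350e-06 m².
Working in SI base units: W = 727.1 N, H = 6.557e+09 Pa, K = 3.235e-03.
Wearable volume V_lim = h_lim·A = 7.665e-04 · 2.350e-06 = 1.801e-09 m³.
Life L = V_lim·H/(K·W) = 1.801e-09 · 6.557e+09 / (3.235e-03 · 727.1) = 5.022 m.

value=5.022 m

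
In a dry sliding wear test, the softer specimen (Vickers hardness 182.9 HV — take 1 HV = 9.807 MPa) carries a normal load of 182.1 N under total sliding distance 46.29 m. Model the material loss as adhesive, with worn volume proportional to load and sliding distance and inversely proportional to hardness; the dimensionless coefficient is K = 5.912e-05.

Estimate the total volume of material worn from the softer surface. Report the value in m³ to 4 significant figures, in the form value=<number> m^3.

Intermediate values are printed rounded, and the computation maintains exact precision. Rounded just once: 4 significant figures.
Convert: Hardness H = 182.9 HV × 9.807 MPa/HV = 1794 MPa = 1.794e+09 Pa.
Expressed in SI base units: W = 182.1 N, H = 1.794e+09 Pa, K = 5.912e-05.
Apply Archard: V = K·W·L/H = 5.912e-05 · 182.1 · 46.29 / 1.794e+09 = 2.778e-10 m³.

value=2.778e-10 m^3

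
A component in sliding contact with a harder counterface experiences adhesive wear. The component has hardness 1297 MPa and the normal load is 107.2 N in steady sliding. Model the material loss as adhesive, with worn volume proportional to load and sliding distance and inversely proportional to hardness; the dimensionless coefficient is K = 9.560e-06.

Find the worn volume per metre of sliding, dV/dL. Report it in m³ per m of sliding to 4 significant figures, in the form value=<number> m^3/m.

value=7.902e-13 m^3/m

All working math holds exact precision — intermediate values appear rounded — a single final rounding to four significant figures.
Hardness H = 1297 MPa = 1.297e+09 Pa.
As SI base values: W = 107.2 N, H = 1.297e+09 Pa, K = 9.560e-06.
Rate of wear dV/dL = K·W/H (independent of L): 9.560e-06 · 107.2 / 1.297e+09 = 7.902e-13 m³/m.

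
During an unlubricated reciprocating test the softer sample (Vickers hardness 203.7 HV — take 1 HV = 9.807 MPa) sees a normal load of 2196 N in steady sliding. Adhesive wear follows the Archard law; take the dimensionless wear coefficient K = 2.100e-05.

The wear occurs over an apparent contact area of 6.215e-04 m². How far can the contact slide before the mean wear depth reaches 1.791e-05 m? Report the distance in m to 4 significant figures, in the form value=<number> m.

Displayed values are rounded. All arithmetic runs at full float precision; one final rounding: 4 significant digits.
Convert: Hardness H = 203.7 HV × 9.807 MPa/HV = 1998 MPa = 1.998e+09 Pa.
SI base units throughout: W = 2196 N, H = 1.998e+09 Pa, K = 2.100e-05.
Permissible volume V_lim = h_lim·A = 1.791e-05 · 6.215e-04 = 1.113e-08 m³.
Life L = V_lim·H/(K·W) = 1.113e-08 · 1.998e+09 / (2.100e-05 · 2196) = 482.2 m.

value=482.2 m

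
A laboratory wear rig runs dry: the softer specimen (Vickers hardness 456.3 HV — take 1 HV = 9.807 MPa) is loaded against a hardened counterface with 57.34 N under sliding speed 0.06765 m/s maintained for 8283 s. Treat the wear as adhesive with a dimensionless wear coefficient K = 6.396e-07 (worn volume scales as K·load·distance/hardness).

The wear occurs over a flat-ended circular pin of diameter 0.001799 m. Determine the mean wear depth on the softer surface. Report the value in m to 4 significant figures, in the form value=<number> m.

value=1.807e-06 m

The algebra carries full precision; intermediates are printed rounded — one last rounding: four significant digits.
Distance L = v·t = 0.06765 m/s × 8283 s = 560.3 m.
Hardness H = 456.3 HV × 9.807 MPa/HV = 4475 MPa = 4.475e+09 Pa.
Contact area A = π·d²/4 = π·(0.001799 m)²/4 = 2.542e-06 m².
Restated in SI base units: W = 57.34 N, H = 4.475e+09 Pa, K = 6.396e-07.
Archard volume V = K·W·L/H = 6.396e-07 · 57.34 · 560.3 / 4.475e+09 = 4.592e-12 m³.
Wear depth h = V/A = 4.592e-12 / 2.542e-06 = 1.807e-06 m.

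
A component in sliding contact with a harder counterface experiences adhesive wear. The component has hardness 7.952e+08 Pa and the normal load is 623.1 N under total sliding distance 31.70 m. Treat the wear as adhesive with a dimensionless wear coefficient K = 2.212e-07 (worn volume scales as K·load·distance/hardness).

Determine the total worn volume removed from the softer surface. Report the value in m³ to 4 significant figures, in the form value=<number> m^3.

value=5.494e-12 m^3

Every step maintains full precision, and the intermediates are displayed rounded. Rounded once at the end to four significant digits.
Collected in SI base units: W = 623.1 N, H = 7.952e+08 Pa, K = 2.212e-07.
Apply Archard: V = K·W·L/H = 2.212e-07 · 623.1 · 31.70 / 7.952e+08 = 5.494e-12 m³.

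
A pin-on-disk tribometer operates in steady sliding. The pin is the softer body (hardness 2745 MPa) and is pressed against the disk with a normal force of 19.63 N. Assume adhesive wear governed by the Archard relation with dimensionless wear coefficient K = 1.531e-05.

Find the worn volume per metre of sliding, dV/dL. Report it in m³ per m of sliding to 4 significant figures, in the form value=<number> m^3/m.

Intermediate values appear rounded, and all working math maintains full precision; one last rounding to four significant digits.
Convert: Hardness H = 2745 MPa = 2.745e+09 Pa.
Restated in SI base units: W = 19.63 N, H = 2.745e+09 Pa, K = 1.531e-05.
The wear rate dV/dL = K·W/H — distance-free: 1.531e-05 · 19.63 / 2.745e+09 = 1.095e-13 m³/m.

value=1.095e-13 m^3/m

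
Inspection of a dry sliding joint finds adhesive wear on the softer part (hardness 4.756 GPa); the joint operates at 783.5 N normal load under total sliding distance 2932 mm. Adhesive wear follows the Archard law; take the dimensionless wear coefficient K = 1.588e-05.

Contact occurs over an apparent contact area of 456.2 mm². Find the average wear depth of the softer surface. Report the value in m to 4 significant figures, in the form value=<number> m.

value=1.681e-08 m

Every step keeps full precision. Displayed values are rounded — a single final rounding: 4 significant figures.
Convert: Distance L = 2932 mm = 2.932 m.
Convert: Hardness H = 4.756 GPa = 4.756e+09 Pa.
Convert: Contact area A = 456.2 mm² = 4.562e-04 m².
In SI base units: W = 783.5 N, H = 4.756e+09 Pa, K = 1.588e-05.
The Archard volume V = K·W·L/H = 1.588e-05 · 783.5 · 2.932 / 4.756e+09 = 7.670e-12 m³.
Depth h = V/A = 7.670e-12 / 4.562e-04 = 1.681e-08 m.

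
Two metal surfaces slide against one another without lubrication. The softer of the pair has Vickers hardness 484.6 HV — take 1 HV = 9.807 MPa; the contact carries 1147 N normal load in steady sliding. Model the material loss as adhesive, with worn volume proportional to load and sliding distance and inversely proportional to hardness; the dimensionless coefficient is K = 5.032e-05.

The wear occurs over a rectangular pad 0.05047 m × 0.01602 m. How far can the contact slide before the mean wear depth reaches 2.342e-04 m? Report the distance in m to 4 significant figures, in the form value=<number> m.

All arithmetic maintains full float precision — shown intermediates are rounded; rounded once at the end, at four significant figures.
Hardness H = 484.6 HV × 9.807 MPa/HV = 4752 MPa = 4.752e+09 Pa.
Contact area A = 0.05047 m × 0.01602 m = 8.085e-04 m².
Collected in SI base units: W = 1147 N, H = 4.752e+09 Pa, K = 5.032e-05.
At the depth limit, V_lim = h_lim·A = 2.342e-04 · 8.085e-04 = 1.894e-07 m³.
Inverting, life L = V_lim·H/(K·W) = 1.894e-07 · 4.752e+09 / (5.032e-05 · 1147) = 1.559e+04 m.

value=1.559e+04 m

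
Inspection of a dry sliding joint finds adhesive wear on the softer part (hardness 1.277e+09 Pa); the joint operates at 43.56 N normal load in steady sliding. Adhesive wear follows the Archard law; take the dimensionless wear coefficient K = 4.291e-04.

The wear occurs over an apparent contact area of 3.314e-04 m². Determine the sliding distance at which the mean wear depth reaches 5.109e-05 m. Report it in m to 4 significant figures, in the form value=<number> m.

Intermediates are displayed rounded — all arithmetic holds exact precision; rounded once at the end: four significant digits.
In SI base units, W = 43.56 N, H = 1.277e+09 Pa, K = 4.291e-04.
Limit volume V_lim = h_lim·A = 5.109e-05 · 3.314e-04 = 1.693e-08 m³.
Inverting, life L = V_lim·H/(K·W) = 1.693e-08 · 1.277e+09 / (4.291e-04 · 43.56) = 1157 m.

value=1157 m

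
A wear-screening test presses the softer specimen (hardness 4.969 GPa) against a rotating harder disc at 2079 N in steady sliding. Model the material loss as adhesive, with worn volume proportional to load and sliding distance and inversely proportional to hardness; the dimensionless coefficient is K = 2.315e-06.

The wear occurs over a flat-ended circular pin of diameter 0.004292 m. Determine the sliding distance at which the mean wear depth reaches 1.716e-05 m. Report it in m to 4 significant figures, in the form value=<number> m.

Intermediate values are displayed rounded, and the computation runs at exact precision, and rounded just once to 4 significant figures.
Hardness H = 4.969 GPa = 4.969e+09 Pa.
Contact area A = π·d²/4 = π·(0.004292 m)²/4 = 1.447e-05 m².
Restated in SI base units: W = 2079 N, H = 4.969e+09 Pa, K = 2.315e-06.
Wearable volume V_lim = h_lim·A = 1.716e-05 · 1.447e-05 = 2.483e-10 m³.
Thus life L = V_lim·H/(K·W) = 2.483e-10 · 4.969e+09 / (2.315e-06 · 2079) = 256.3 m.

value=256.3 m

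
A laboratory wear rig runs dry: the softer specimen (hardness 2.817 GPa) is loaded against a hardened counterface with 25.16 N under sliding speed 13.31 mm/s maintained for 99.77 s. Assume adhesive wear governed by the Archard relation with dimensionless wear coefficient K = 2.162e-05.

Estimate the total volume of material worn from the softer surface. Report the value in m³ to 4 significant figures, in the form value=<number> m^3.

Intermediate values are shown rounded. The algebra holds full precision — one last rounding, at four significant digits.
Convert: Sliding speed v = 13.31 mm/s = 0.01331 m/s. Total distance L = v·t = 0.01331 m/s × 99.77 s = 1.328 m.
Convert: Hardness H = 2.817 GPa = 2.817e+09 Pa.
SI base units throughout: W = 25.16 N, H = 2.817e+09 Pa, K = 2.162e-05.
By Archard's law, V = K·W·L/H = 2.162e-05 · 25.16 · 1.328 / 2.817e+09 = 2.564e-13 m³.

value=2.564e-13 m^3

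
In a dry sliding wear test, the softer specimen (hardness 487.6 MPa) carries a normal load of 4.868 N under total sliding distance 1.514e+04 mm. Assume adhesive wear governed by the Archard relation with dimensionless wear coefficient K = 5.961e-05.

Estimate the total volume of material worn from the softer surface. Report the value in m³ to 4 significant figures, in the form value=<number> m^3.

Every step keeps full float precision, and shown intermediates are rounded — one final rounding: four significant digits.
Distance L = 1.514e+04 mm = 15.14 m.
Hardness H = 487.6 MPa = 4.876e+08 Pa.
Restated in SI base units: W = 4.868 N, H = 4.876e+08 Pa, K = 5.961e-05.
Wear volume V = K·W·L/H = 5.961e-05 · 4.868 · 15.14 / 4.876e+08 = 9.010e-12 m³.

value=9.010e-12 m^3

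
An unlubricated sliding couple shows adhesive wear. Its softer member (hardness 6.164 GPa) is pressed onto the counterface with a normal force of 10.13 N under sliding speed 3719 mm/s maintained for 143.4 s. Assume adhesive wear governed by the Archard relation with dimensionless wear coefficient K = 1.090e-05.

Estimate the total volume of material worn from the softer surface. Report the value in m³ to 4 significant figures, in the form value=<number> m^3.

value=9.553e-12 m^3

The intermediates are displayed rounded; all arithmetic carries full float precision — one last rounding to 4 significant figures.
Convert: Sliding speed v = 3719 mm/s = 3.719 m/s. Sliding distance L = v·t = 3.719 m/s × 143.4 s = 533.3 m.
Convert: Hardness H = 6.164 GPa = 6.164e+09 Pa.
Expressed in SI base units: W = 10.13 N, H = 6.164e+09 Pa, K = 1.090e-05.
Archard relation: V = K·W·L/H = 1.090e-05 · 10.13 · 533.3 / 6.164e+09 = 9.553e-12 m³.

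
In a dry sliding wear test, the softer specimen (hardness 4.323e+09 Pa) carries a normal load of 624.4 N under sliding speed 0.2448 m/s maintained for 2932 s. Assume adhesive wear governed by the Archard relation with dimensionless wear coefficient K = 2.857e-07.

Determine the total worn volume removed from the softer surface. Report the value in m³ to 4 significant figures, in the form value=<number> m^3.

value=2.962e-11 m^3

Displayed values are rounded; all working math runs at exact precision; one last rounding to 4 significant figures.
Distance covered L = v·t = 0.2448 m/s × 2932 s = 717.8 m.
As SI base values: W = 624.4 N, H = 4.323e+09 Pa, K = 2.857e-07.
Worn volume V = K·W·L/H = 2.857e-07 · 624.4 · 717.8 / 4.323e+09 = 2.962e-11 m³.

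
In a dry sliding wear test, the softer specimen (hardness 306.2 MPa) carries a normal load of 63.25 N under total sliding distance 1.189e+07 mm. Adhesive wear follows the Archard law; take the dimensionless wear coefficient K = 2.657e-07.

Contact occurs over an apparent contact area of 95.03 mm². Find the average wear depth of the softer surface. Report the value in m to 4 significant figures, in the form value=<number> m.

value=6.867e-06 m

Intermediates appear rounded — every step carries full precision, and a single final rounding: four significant figures.
Convert: Distance covered L = 1.189e+07 mm = 1.189e+04 m.
Convert: Hardness H = 306.2 MPa = 3.062e+08 Pa.
Convert: Contact area A = 95.03 mm² = 9.503e-05 m².
Working in SI base units: W = 63.25 N, H = 3.062e+08 Pa, K = 2.657e-07.
Archard volume V = K·W·L/H = 2.657e-07 · 63.25 · 1.189e+04 / 3.062e+08 = 6.526e-10 m³.
Mean wear depth h = V/A = 6.526e-10 / 9.503e-05 = 6.867e-06 m.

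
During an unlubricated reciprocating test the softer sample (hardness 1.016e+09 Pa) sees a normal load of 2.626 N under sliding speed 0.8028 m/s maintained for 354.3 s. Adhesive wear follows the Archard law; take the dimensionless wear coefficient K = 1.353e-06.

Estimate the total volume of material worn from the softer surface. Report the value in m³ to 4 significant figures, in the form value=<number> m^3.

Printed values are rounded. The algebra carries exact precision — a lone final rounding to 4 significant digits.
Total distance L = v·t = 0.8028 m/s × 354.3 s = 284.4 m.
In SI base units, W = 2.626 N, H = 1.016e+09 Pa, K = 1.353e-06.
Archard relation: V = K·W·L/H = 1.353e-06 · 2.626 · 284.4 / 1.016e+09 = 9.947e-13 m³.

value=9.947e-13 m^3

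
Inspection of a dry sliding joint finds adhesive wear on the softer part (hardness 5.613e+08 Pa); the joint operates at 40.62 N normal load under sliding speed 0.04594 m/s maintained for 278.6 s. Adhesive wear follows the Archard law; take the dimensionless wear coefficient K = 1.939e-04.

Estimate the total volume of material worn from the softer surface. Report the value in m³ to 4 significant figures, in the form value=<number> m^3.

Every step maintains full precision, and intermediate values are shown rounded, and a lone final rounding, at 4 significant digits.
Path length L = v·t = 0.04594 m/s × 278.6 s = 12.80 m.
In SI base units, W = 40.62 N, H = 5.613e+08 Pa, K = 1.939e-04.
Archard volume V = K·W·L/H = 1.939e-04 · 40.62 · 12.80 / 5.613e+08 = 1.796e-10 m³.

value=1.796e-10 m^3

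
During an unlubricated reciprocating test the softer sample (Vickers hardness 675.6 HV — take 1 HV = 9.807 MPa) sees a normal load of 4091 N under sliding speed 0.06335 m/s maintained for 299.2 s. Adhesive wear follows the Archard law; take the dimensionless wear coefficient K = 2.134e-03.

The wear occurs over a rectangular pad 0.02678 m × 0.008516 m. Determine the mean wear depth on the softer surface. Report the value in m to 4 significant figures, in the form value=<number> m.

The intermediates are printed rounded — all arithmetic holds exact precision — one final rounding, at four significant figures.
Convert: Path length L = v·t = 0.06335 m/s × 299.2 s = 18.95 m.
Convert: Hardness H = 675.6 HV × 9.807 MPa/HV = 6626 MPa = 6.626e+09 Pa.
Convert: Contact area A = 0.02678 m × 0.008516 m = 2.281e-04 m².
Restated in SI base units: W = 4091 N, H = 6.626e+09 Pa, K = 2.134e-03.
Worn volume V = K·W·L/H = 2.134e-03 · 4091 · 18.95 / 6.626e+09 = 2.498e-08 m³.
Mean wear depth h = V/A = 2.498e-08 / 2.281e-04 = 1.095e-04 m.

value=1.095e-04 m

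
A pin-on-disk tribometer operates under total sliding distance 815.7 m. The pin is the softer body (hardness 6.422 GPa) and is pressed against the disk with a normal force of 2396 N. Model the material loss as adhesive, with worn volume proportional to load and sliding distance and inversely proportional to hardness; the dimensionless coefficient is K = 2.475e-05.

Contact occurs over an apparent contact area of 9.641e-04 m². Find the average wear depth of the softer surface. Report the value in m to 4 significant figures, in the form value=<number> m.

value=7.813e-06 m

Intermediates are shown rounded — all arithmetic keeps full precision; rounded once at the end to four significant figures.
Convert: Hardness H = 6.422 GPa = 6.422e+09 Pa.
Working in SI base units: W = 2396 N, H = 6.422e+09 Pa, K = 2.475e-05.
Archard relation: V = K·W·L/H = 2.475e-05 · 2396 · 815.7 / 6.422e+09 = 7.532e-09 m³.
Depth h = V/A = 7.532e-09 / 9.641e-04 = 7.813e-06 m.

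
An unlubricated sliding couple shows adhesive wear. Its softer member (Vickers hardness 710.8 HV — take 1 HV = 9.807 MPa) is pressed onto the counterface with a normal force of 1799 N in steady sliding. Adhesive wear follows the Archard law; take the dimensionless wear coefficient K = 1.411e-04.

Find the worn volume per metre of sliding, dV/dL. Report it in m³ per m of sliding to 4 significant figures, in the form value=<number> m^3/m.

Each operation holds exact precision, and quoted intermediates are rounded — a lone final rounding to four significant figures.
Hardness H = 710.8 HV × 9.807 MPa/HV = 6971 MPa = 6.971e+09 Pa.
In SI base units, W = 1799 N, H = 6.971e+09 Pa, K = 1.411e-04.
Rate of wear dV/dL = K·W/H (independent of L): 1.411e-04 · 1799 / 6.971e+09 = 3.641e-11 m³/m.

value=3.641e-11 m^3/m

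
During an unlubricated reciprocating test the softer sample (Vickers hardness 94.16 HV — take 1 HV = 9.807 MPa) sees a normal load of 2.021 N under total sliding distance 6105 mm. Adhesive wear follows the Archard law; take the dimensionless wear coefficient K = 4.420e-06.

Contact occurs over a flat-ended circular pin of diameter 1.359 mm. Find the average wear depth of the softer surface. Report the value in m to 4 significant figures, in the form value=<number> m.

Quoted intermediates are rounded. Every step maintains exact precision, and rounded just once, at four significant digits.
Path length L = 6105 mm = 6.105 m.
Hardness H = 94.16 HV × 9.807 MPa/HV = 923.4 MPa = 9.234e+08 Pa.
Pin diameter d = 1.359 mm = 0.001359 m. Contact area A = π·d²/4 = π·(0.001359 m)²/4 = 1.451e-06 m².
Collected in SI base units: W = 2.021 N, H = 9.234e+08 Pa, K = 4.420e-06.
By Archard's law, V = K·W·L/H = 4.420e-06 · 2.021 · 6.105 / 9.234e+08 = 5.906e-14 m³.
Mean depth h = V/A = 5.906e-14 / 1.451e-06 = 4.071e-08 m.

value=4.071e-08 m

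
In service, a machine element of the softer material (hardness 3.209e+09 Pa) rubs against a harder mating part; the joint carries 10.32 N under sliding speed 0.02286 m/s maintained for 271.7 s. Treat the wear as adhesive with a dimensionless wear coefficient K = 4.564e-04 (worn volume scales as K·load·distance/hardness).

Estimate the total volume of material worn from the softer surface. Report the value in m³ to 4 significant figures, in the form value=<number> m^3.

value=9.116e-12 m^3

Intermediates appear rounded — every step maintains exact precision. Rounded once at the end: four significant figures.
Convert: Distance covered L = v·t = 0.02286 m/s × 271.7 s = 6.211 m.
Working in SI base units: W = 10.32 N, H = 3.209e+09 Pa, K = 4.564e-04.
Volume removed: V = K·W·L/H = 4.564e-04 · 10.32 · 6.211 / 3.209e+09 = 9.116e-12 m³.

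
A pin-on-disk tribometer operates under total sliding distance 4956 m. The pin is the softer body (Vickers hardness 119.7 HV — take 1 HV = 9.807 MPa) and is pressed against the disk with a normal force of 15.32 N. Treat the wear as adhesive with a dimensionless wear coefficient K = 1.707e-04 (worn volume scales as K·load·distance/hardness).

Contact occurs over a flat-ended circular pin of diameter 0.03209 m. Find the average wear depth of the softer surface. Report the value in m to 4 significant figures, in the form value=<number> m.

value=1.365e-05 m

Intermediate values are shown rounded. Each operation holds exact precision, and one final rounding to four significant digits.
Hardness H = 119.7 HV × 9.807 MPa/HV = 1174 MPa = 1.174e+09 Pa.
Contact area A = π·d²/4 = π·(0.03209 m)²/4 = 8.088e-04 m².
In SI base units: W = 15.32 N, H = 1.174e+09 Pa, K = 1.707e-04.
Wear volume V = K·W·L/H = 1.707e-04 · 15.32 · 4956 / 1.174e+09 = 1.104e-08 m³.
Average depth h = V/A = 1.104e-08 / 8.088e-04 = 1.365e-05 m.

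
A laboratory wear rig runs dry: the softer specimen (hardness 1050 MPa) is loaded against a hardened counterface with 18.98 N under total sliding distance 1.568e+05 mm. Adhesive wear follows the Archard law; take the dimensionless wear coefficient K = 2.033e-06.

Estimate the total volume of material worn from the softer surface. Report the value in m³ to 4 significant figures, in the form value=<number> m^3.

value=5.762e-12 m^3

All arithmetic carries full precision; intermediates appear rounded. Rounded just once to four significant digits.
Distance covered L = 1.568e+05 mm = 156.8 m.
Hardness H = 1050 MPa = 1.050e+09 Pa.
Restated in SI base units: W = 18.98 N, H = 1.050e+09 Pa, K = 2.033e-06.
Worn volume V = K·W·L/H = 2.033e-06 · 18.98 · 156.8 / 1.050e+09 = 5.762e-12 m³.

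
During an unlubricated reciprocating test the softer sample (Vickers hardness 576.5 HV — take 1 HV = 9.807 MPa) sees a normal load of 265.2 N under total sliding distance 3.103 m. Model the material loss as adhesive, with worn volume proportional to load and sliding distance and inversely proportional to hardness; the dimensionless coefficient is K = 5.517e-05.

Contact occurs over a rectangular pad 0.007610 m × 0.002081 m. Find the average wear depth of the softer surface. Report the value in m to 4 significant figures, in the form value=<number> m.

value=5.071e-07 m

Quoted intermediates are rounded; each operation carries full precision; a single final rounding to four significant digits.
Hardness H = 576.5 HV × 9.807 MPa/HV = 5654 MPa = 5.654e+09 Pa.
Contact area A = 0.007610 m × 0.002081 m = 1.584e-05 m².
Restated in SI base units: W = 265.2 N, H = 5.654e+09 Pa, K = 5.517e-05.
Wear volume V = K·W·L/H = 5.517e-05 · 265.2 · 3.103 / 5.654e+09 = 8.030e-12 m³.
Mean wear depth h = V/A = 8.030e-12 / 1.584e-05 = 5.071e-07 m.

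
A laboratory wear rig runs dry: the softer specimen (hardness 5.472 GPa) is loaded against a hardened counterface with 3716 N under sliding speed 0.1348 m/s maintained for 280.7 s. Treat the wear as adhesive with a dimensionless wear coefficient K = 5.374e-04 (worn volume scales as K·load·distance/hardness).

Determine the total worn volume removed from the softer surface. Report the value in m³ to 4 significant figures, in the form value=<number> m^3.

All working math holds full precision. The intermediates appear rounded, and one last rounding: four significant figures.
Convert: Sliding distance L = v·t = 0.1348 m/s × 280.7 s = 37.84 m.
Convert: Hardness H = 5.472 GPa = 5.472e+09 Pa.
SI base units throughout: W = 3716 N, H = 5.472e+09 Pa, K = 5.374e-04.
Wear volume V = K·W·L/H = 5.374e-04 · 3716 · 37.84 / 5.472e+09 = 1.381e-08 m³.

value=1.381e-08 m^3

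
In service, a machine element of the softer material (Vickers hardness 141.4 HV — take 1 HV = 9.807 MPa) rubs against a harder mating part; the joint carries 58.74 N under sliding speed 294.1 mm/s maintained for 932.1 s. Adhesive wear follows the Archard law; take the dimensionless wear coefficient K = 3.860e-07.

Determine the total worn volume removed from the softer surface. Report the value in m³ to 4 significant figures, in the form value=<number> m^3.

Each operation runs at full precision — intermediate values appear rounded. Rounded just once: 4 significant digits.
Sliding speed v = 294.1 mm/s = 0.2941 m/s. Path length L = v·t = 0.2941 m/s × 932.1 s = 274.1 m.
Hardness H = 141.4 HV × 9.807 MPa/HV = 1387 MPa = 1.387e+09 Pa.
Restated in SI base units: W = 58.74 N, H = 1.387e+09 Pa, K = 3.860e-07.
Volume removed: V = K·W·L/H = 3.860e-07 · 58.74 · 274.1 / 1.387e+09 = 4.482e-12 m³.

value=4.482e-12 m^3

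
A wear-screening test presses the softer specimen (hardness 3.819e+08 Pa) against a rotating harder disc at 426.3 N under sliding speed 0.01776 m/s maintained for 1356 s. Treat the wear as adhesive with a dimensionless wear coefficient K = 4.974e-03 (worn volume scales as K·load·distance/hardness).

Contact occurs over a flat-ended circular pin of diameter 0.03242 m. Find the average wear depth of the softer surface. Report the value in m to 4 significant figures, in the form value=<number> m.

value=1.620e-04 m

Printed values are rounded — each operation carries full float precision; one final rounding to four significant digits.
The distance L = v·t = 0.01776 m/s × 1356 s = 24.08 m.
Contact area A = π·d²/4 = π·(0.03242 m)²/4 = 8.255e-04 m².
Working in SI base units: W = 426.3 N, H = 3.819e+08 Pa, K = 4.974e-03.
By Archard's law, V = K·W·L/H = 4.974e-03 · 426.3 · 24.08 / 3.819e+08 = 1.337e-07 m³.
Mean wear depth h = V/A = 1.337e-07 / 8.255e-04 = 1.620e-04 m.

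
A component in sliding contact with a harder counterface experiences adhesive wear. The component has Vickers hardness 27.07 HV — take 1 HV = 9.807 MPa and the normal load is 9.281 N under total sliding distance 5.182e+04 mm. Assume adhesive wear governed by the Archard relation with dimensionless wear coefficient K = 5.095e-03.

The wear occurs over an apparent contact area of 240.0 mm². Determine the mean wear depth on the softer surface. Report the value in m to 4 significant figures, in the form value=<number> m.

All working math maintains full float precision, and intermediate values are printed rounded, and rounded just once, at 4 significant digits.
Distance L = 5.182e+04 mm = 51.82 m.
Hardness H = 27.07 HV × 9.807 MPa/HV = 265.5 MPa = 2.655e+08 Pa.
Contact area A = 240.0 mm² = 2.400e-04 m².
As SI base values: W = 9.281 N, H = 2.655e+08 Pa, K = 5.095e-03.
Volume removed: V = K·W·L/H = 5.095e-03 · 9.281 · 51.82 / 2.655e+08 = 9.230e-09 m³.
Average depth h = V/A = 9.230e-09 / 2.400e-04 = 3.846e-05 m.

value=3.846e-05 m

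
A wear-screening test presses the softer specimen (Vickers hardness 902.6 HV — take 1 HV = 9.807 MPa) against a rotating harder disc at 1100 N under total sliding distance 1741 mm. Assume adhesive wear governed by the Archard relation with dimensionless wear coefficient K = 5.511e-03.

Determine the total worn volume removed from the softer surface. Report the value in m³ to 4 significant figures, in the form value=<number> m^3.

The intermediates are displayed rounded; every step keeps full precision — one last rounding: 4 significant figures.
Convert: Distance covered L = 1741 mm = 1.741 m.
Convert: Hardness H = 902.6 HV × 9.807 MPa/HV = 8852 MPa = 8.852e+09 Pa.
In SI base units: W = 1100 N, H = 8.852e+09 Pa, K = 5.511e-03.
The Archard volume V = K·W·L/H = 5.511e-03 · 1100 · 1.741 / 8.852e+09 = 1.192e-09 m³.

value=1.192e-09 m^3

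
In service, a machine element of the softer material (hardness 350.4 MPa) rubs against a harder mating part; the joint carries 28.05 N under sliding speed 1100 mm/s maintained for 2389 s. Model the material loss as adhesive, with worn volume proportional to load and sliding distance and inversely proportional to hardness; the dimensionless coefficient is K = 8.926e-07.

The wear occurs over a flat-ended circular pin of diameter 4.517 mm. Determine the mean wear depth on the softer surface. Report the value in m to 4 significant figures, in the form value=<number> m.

value=1.172e-05 m

The intermediates are printed rounded. All working math carries full precision; a single final rounding: 4 significant digits.
Convert: Sliding speed v = 1100 mm/s = 1.100 m/s. Total distance L = v·t = 1.100 m/s × 2389 s = 2628 m.
Convert: Hardness H = 350.4 MPa = 3.504e+08 Pa.
Convert: Pin diameter d = 4.517 mm = 0.004517 m. Contact area A = π·d²/4 = π·(0.004517 m)²/4 = 1.602e-05 m².
Expressed in SI base units: W = 28.05 N, H = 3.504e+08 Pa, K = 8.926e-07.
Archard relation: V = K·W·L/H = 8.926e-07 · 28.05 · 2628 / 3.504e+08 = 1.878e-10 m³.
Mean depth h = V/A = 1.878e-10 / 1.602e-05 = 1.172e-05 m.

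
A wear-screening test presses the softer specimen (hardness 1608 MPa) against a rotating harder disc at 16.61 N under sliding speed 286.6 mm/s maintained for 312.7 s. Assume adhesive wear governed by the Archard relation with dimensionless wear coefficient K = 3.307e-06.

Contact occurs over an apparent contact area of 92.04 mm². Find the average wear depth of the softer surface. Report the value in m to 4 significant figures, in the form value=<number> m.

value=3.326e-08 m

Displayed values are rounded, and the computation keeps exact precision — rounded once at the end to four significant figures.
Sliding speed v = 286.6 mm/s = 0.2866 m/s. Path length L = v·t = 0.2866 m/s × 312.7 s = 89.62 m.
Hardness H = 1608 MPa = 1.608e+09 Pa.
Contact area A = 92.04 mm² = 9.204e-05 m².
In SI base units: W = 16.61 N, H = 1.608e+09 Pa, K = 3.307e-06.
Archard relation: V = K·W·L/H = 3.307e-06 · 16.61 · 89.62 / 1.608e+09 = 3.061e-12 m³.
Depth of wear h = V/A = 3.061e-12 / 9.204e-05 = 3.326e-08 m.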